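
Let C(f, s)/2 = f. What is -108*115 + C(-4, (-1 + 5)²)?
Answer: -12428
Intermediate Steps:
C(f, s) = 2*f
-108*115 + C(-4, (-1 + 5)²) = -108*115 + 2*(-4) = -12420 - 8 = -12428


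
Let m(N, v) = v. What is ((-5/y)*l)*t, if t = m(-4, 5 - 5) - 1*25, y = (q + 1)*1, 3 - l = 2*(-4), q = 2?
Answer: 1375/3 ≈ 458.33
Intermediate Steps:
l = 11 (l = 3 - 2*(-4) = 3 - 1*(-8) = 3 + 8 = 11)
y = 3 (y = (2 + 1)*1 = 3*1 = 3)
t = -25 (t = (5 - 5) - 1*25 = 0 - 25 = -25)
((-5/y)*l)*t = (-5/3*11)*(-25) = (-5*⅓*11)*(-25) = -5/3*11*(-25) = -55/3*(-25) = 1375/3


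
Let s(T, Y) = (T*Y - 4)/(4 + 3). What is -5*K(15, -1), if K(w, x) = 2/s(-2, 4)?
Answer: 35/6 ≈ 5.8333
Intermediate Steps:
s(T, Y) = -4/7 + T*Y/7 (s(T, Y) = (-4 + T*Y)/7 = (-4 + T*Y)*(⅐) = -4/7 + T*Y/7)
K(w, x) = -7/6 (K(w, x) = 2/(-4/7 + (⅐)*(-2)*4) = 2/(-4/7 - 8/7) = 2/(-12/7) = 2*(-7/12) = -7/6)
-5*K(15, -1) = -5*(-7/6) = 35/6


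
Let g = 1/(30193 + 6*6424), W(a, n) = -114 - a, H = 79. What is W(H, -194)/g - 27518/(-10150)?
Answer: -67326159316/5075 ≈ -1.3266e+7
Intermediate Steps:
g = 1/68737 (g = 1/(30193 + 38544) = 1/68737 ≈ 1.4548e-5)
W(H, -194)/g - 27518/(-10150) = (-114 - 1*79)/(1/68737) - 27518/(-10150) = (-114 - 79)*68737 - 27518*(-1/10150) = -193*68737 + 13759/5075 = -13266241 + 13759/5075 = -67326159316/5075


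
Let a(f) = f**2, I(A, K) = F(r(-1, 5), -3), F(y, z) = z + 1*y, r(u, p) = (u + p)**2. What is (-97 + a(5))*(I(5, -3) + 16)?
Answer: -2088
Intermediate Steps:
r(u, p) = (p + u)**2
F(y, z) = y + z (F(y, z) = z + y = y + z)
I(A, K) = 13 (I(A, K) = (5 - 1)**2 - 3 = 4**2 - 3 = 16 - 3 = 13)
(-97 + a(5))*(I(5, -3) + 16) = (-97 + 5**2)*(13 + 16) = (-97 + 25)*29 = -72*29 = -2088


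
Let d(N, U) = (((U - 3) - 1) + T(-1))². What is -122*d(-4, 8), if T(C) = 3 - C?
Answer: -7808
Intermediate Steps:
d(N, U) = U² (d(N, U) = (((U - 3) - 1) + (3 - 1*(-1)))² = (((-3 + U) - 1) + (3 + 1))² = ((-4 + U) + 4)² = U²)
-122*d(-4, 8) = -122*8² = -122*64 = -7808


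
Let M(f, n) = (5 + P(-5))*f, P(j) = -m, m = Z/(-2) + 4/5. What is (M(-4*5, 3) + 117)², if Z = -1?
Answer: 1849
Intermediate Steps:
m = 13/10 (m = -1/(-2) + 4/5 = -1*(-½) + 4*(⅕) = ½ + ⅘ = 13/10 ≈ 1.3000)
P(j) = -13/10 (P(j) = -1*13/10 = -13/10)
M(f, n) = 37*f/10 (M(f, n) = (5 - 13/10)*f = 37*f/10)
(M(-4*5, 3) + 117)² = (37*(-4*5)/10 + 117)² = ((37/10)*(-20) + 117)² = (-74 + 117)² = 43² = 1849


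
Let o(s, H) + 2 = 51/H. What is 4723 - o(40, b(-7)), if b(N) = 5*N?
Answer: 165426/35 ≈ 4726.5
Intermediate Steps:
o(s, H) = -2 + 51/H
4723 - o(40, b(-7)) = 4723 - (-2 + 51/((5*(-7)))) = 4723 - (-2 + 51/(-35)) = 4723 - (-2 + 51*(-1/35)) = 4723 - (-2 - 51/35) = 4723 - 1*(-121/35) = 4723 + 121/35 = 165426/35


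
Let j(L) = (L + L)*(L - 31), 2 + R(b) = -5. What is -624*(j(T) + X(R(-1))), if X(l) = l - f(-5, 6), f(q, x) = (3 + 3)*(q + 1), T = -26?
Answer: -1860144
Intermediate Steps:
f(q, x) = 6 + 6*q (f(q, x) = 6*(1 + q) = 6 + 6*q)
R(b) = -7 (R(b) = -2 - 5 = -7)
X(l) = 24 + l (X(l) = l - (6 + 6*(-5)) = l - (6 - 30) = l - 1*(-24) = l + 24 = 24 + l)
j(L) = 2*L*(-31 + L) (j(L) = (2*L)*(-31 + L) = 2*L*(-31 + L))
-624*(j(T) + X(R(-1))) = -624*(2*(-26)*(-31 - 26) + (24 - 7)) = -624*(2*(-26)*(-57) + 17) = -624*(2964 + 17) = -624*2981 = -1860144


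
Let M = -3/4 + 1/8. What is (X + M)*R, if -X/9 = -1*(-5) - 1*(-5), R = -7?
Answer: 5075/8 ≈ 634.38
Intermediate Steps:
M = -5/8 (M = -3*¼ + 1*(⅛) = -¾ + ⅛ = -5/8 ≈ -0.62500)
X = -90 (X = -9*(-1*(-5) - 1*(-5)) = -9*(5 + 5) = -9*10 = -90)
(X + M)*R = (-90 - 5/8)*(-7) = -725/8*(-7) = 5075/8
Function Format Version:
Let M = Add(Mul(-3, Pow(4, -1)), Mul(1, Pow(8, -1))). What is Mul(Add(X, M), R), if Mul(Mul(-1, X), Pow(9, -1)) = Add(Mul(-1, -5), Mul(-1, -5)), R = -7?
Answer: Rational(5075, 8) ≈ 634.38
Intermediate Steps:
M = Rational(-5, 8) (M = Add(Mul(-3, Rational(1, 4)), Mul(1, Rational(1, 8))) = Add(Rational(-3, 4), Rational(1, 8)) = Rational(-5, 8) ≈ -0.62500)
X = -90 (X = Mul(-9, Add(Mul(-1, -5), Mul(-1, -5))) = Mul(-9, Add(5, 5)) = Mul(-9, 10) = -90)
Mul(Add(X, M), R) = Mul(Add(-90, Rational(-5, 8)), -7) = Mul(Rational(-725, 8), -7) = Rational(5075, 8)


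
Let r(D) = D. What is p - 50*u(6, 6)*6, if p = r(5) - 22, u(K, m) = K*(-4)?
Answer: 7183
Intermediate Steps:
u(K, m) = -4*K
p = -17 (p = 5 - 22 = -17)
p - 50*u(6, 6)*6 = -17 - 50*(-4*6)*6 = -17 - (-1200)*6 = -17 - 50*(-144) = -17 + 7200 = 7183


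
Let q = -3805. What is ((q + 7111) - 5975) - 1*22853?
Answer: -25522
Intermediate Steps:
((q + 7111) - 5975) - 1*22853 = ((-3805 + 7111) - 5975) - 1*22853 = (3306 - 5975) - 22853 = -2669 - 22853 = -25522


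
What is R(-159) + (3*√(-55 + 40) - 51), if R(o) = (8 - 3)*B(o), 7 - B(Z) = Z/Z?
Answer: -21 + 3*I*√15 ≈ -21.0 + 11.619*I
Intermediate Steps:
B(Z) = 6 (B(Z) = 7 - Z/Z = 7 - 1*1 = 7 - 1 = 6)
R(o) = 30 (R(o) = (8 - 3)*6 = 5*6 = 30)
R(-159) + (3*√(-55 + 40) - 51) = 30 + (3*√(-55 + 40) - 51) = 30 + (3*√(-15) - 51) = 30 + (3*(I*√15) - 51) = 30 + (3*I*√15 - 51) = 30 + (-51 + 3*I*√15) = -21 + 3*I*√15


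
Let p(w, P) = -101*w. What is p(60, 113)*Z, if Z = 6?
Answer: -36360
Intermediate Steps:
p(60, 113)*Z = -101*60*6 = -6060*6 = -36360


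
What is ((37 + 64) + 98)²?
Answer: 39601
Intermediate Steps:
((37 + 64) + 98)² = (101 + 98)² = 199² = 39601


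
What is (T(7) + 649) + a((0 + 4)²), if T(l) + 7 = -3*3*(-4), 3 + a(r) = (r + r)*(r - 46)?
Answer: -285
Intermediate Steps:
a(r) = -3 + 2*r*(-46 + r) (a(r) = -3 + (r + r)*(r - 46) = -3 + (2*r)*(-46 + r) = -3 + 2*r*(-46 + r))
T(l) = 29 (T(l) = -7 - 3*3*(-4) = -7 - 9*(-4) = -7 + 36 = 29)
(T(7) + 649) + a((0 + 4)²) = (29 + 649) + (-3 - 92*(0 + 4)² + 2*((0 + 4)²)²) = 678 + (-3 - 92*4² + 2*(4²)²) = 678 + (-3 - 92*16 + 2*16²) = 678 + (-3 - 1472 + 2*256) = 678 + (-3 - 1472 + 512) = 678 - 963 = -285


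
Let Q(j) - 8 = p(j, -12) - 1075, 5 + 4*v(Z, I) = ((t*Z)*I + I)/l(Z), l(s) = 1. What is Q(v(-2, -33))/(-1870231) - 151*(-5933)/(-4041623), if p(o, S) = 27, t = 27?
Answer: -1671304871053/7558768624913 ≈ -0.22111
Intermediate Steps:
v(Z, I) = -5/4 + I/4 + 27*I*Z/4 (v(Z, I) = -5/4 + (((27*Z)*I + I)/1)/4 = -5/4 + ((27*I*Z + I)*1)/4 = -5/4 + ((I + 27*I*Z)*1)/4 = -5/4 + (I + 27*I*Z)/4 = -5/4 + (I/4 + 27*I*Z/4) = -5/4 + I/4 + 27*I*Z/4)
Q(j) = -1040 (Q(j) = 8 + (27 - 1075) = 8 - 1048 = -1040)
Q(v(-2, -33))/(-1870231) - 151*(-5933)/(-4041623) = -1040/(-1870231) - 151*(-5933)/(-4041623) = -1040*(-1/1870231) + 895883*(-1/4041623) = 1040/1870231 - 895883/4041623 = -1671304871053/7558768624913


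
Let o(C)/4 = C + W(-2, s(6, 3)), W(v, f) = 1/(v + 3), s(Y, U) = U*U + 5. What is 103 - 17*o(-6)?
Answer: 443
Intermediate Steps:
s(Y, U) = 5 + U² (s(Y, U) = U² + 5 = 5 + U²)
W(v, f) = 1/(3 + v)
o(C) = 4 + 4*C (o(C) = 4*(C + 1/(3 - 2)) = 4*(C + 1/1) = 4*(C + 1) = 4*(1 + C) = 4 + 4*C)
103 - 17*o(-6) = 103 - 17*(4 + 4*(-6)) = 103 - 17*(4 - 24) = 103 - 17*(-20) = 103 + 340 = 443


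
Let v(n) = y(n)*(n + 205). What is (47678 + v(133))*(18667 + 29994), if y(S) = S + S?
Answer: 6695072346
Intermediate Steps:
y(S) = 2*S
v(n) = 2*n*(205 + n) (v(n) = (2*n)*(n + 205) = (2*n)*(205 + n) = 2*n*(205 + n))
(47678 + v(133))*(18667 + 29994) = (47678 + 2*133*(205 + 133))*(18667 + 29994) = (47678 + 2*133*338)*48661 = (47678 + 89908)*48661 = 137586*48661 = 6695072346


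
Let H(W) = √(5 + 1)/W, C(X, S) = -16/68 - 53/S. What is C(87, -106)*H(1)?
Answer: 9*√6/34 ≈ 0.64839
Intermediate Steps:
C(X, S) = -4/17 - 53/S (C(X, S) = -16*1/68 - 53/S = -4/17 - 53/S)
H(W) = √6/W
C(87, -106)*H(1) = (-4/17 - 53/(-106))*(√6/1) = (-4/17 - 53*(-1/106))*(√6*1) = (-4/17 + ½)*√6 = 9*√6/34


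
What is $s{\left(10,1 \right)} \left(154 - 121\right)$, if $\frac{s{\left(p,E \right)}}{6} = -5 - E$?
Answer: $-1188$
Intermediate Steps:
$s{\left(p,E \right)} = -30 - 6 E$ ($s{\left(p,E \right)} = 6 \left(-5 - E\right) = -30 - 6 E$)
$s{\left(10,1 \right)} \left(154 - 121\right) = \left(-30 - 6\right) \left(154 - 121\right) = \left(-30 - 6\right) 33 = \left(-36\right) 33 = -1188$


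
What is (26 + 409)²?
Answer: 189225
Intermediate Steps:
(26 + 409)² = 435² = 189225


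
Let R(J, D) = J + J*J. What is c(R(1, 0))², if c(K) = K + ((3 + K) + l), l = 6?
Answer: 169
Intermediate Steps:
R(J, D) = J + J²
c(K) = 9 + 2*K (c(K) = K + ((3 + K) + 6) = K + (9 + K) = 9 + 2*K)
c(R(1, 0))² = (9 + 2*(1*(1 + 1)))² = (9 + 2*(1*2))² = (9 + 2*2)² = (9 + 4)² = 13² = 169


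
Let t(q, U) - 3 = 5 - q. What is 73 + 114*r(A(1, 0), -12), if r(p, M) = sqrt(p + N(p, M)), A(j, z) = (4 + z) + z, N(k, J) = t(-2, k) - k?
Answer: 73 + 114*sqrt(10) ≈ 433.50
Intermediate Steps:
t(q, U) = 8 - q (t(q, U) = 3 + (5 - q) = 8 - q)
N(k, J) = 10 - k (N(k, J) = (8 - 1*(-2)) - k = (8 + 2) - k = 10 - k)
A(j, z) = 4 + 2*z
r(p, M) = sqrt(10) (r(p, M) = sqrt(p + (10 - p)) = sqrt(10))
73 + 114*r(A(1, 0), -12) = 73 + 114*sqrt(10)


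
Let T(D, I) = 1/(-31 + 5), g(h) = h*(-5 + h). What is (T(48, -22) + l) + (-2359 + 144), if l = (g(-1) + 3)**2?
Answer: -55485/26 ≈ -2134.0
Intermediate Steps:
T(D, I) = -1/26 (T(D, I) = 1/(-26) = -1/26)
l = 81 (l = (-(-5 - 1) + 3)**2 = (-1*(-6) + 3)**2 = (6 + 3)**2 = 9**2 = 81)
(T(48, -22) + l) + (-2359 + 144) = (-1/26 + 81) + (-2359 + 144) = 2105/26 - 2215 = -55485/26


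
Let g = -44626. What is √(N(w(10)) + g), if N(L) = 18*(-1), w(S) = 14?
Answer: 2*I*√11161 ≈ 211.29*I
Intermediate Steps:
N(L) = -18
√(N(w(10)) + g) = √(-18 - 44626) = √(-44644) = 2*I*√11161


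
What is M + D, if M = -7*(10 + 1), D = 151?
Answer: 74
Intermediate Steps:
M = -77 (M = -7*11 = -77)
M + D = -77 + 151 = 74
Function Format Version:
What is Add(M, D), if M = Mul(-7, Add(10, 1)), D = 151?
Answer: 74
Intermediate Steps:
M = -77 (M = Mul(-7, 11) = -77)
Add(M, D) = Add(-77, 151) = 74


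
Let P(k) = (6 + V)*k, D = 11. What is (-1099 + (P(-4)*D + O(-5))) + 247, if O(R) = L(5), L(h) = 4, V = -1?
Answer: -1068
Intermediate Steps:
O(R) = 4
P(k) = 5*k (P(k) = (6 - 1)*k = 5*k)
(-1099 + (P(-4)*D + O(-5))) + 247 = (-1099 + ((5*(-4))*11 + 4)) + 247 = (-1099 + (-20*11 + 4)) + 247 = (-1099 + (-220 + 4)) + 247 = (-1099 - 216) + 247 = -1315 + 247 = -1068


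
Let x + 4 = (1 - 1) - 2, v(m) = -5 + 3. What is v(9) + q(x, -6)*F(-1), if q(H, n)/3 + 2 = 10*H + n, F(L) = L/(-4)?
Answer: -53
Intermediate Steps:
v(m) = -2
x = -6 (x = -4 + ((1 - 1) - 2) = -4 + (0 - 2) = -4 - 2 = -6)
F(L) = -L/4 (F(L) = L*(-1/4) = -L/4)
q(H, n) = -6 + 3*n + 30*H (q(H, n) = -6 + 3*(10*H + n) = -6 + 3*(n + 10*H) = -6 + (3*n + 30*H) = -6 + 3*n + 30*H)
v(9) + q(x, -6)*F(-1) = -2 + (-6 + 3*(-6) + 30*(-6))*(-1/4*(-1)) = -2 + (-6 - 18 - 180)*(1/4) = -2 - 204*1/4 = -2 - 51 = -53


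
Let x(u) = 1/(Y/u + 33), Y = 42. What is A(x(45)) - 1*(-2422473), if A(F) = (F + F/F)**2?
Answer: 627617001889/259081 ≈ 2.4225e+6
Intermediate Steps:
x(u) = 1/(33 + 42/u) (x(u) = 1/(42/u + 33) = 1/(33 + 42/u))
A(F) = (1 + F)**2 (A(F) = (F + 1)**2 = (1 + F)**2)
A(x(45)) - 1*(-2422473) = (1 + (1/3)*45/(14 + 11*45))**2 - 1*(-2422473) = (1 + (1/3)*45/(14 + 495))**2 + 2422473 = (1 + (1/3)*45/509)**2 + 2422473 = (1 + (1/3)*45*(1/509))**2 + 2422473 = (1 + 15/509)**2 + 2422473 = (524/509)**2 + 2422473 = 274576/259081 + 2422473 = 627617001889/259081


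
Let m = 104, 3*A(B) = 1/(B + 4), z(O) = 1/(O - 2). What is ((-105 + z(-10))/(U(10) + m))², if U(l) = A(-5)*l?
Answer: 1590121/1459264 ≈ 1.0897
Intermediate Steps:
z(O) = 1/(-2 + O)
A(B) = 1/(3*(4 + B)) (A(B) = 1/(3*(B + 4)) = 1/(3*(4 + B)))
U(l) = -l/3 (U(l) = (1/(3*(4 - 5)))*l = ((⅓)/(-1))*l = ((⅓)*(-1))*l = -l/3)
((-105 + z(-10))/(U(10) + m))² = ((-105 + 1/(-2 - 10))/(-⅓*10 + 104))² = ((-105 + 1/(-12))/(-10/3 + 104))² = ((-105 - 1/12)/(302/3))² = (-1261/12*3/302)² = (-1261/1208)² = 1590121/1459264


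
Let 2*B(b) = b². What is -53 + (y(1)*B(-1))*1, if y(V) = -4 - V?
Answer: -111/2 ≈ -55.500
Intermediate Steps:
B(b) = b²/2
-53 + (y(1)*B(-1))*1 = -53 + ((-4 - 1*1)*((½)*(-1)²))*1 = -53 + ((-4 - 1)*((½)*1))*1 = -53 - 5*½*1 = -53 - 5/2*1 = -53 - 5/2 = -111/2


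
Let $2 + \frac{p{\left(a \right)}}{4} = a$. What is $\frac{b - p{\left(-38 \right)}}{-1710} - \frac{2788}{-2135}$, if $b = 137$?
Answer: $\frac{91853}{81130} \approx 1.1322$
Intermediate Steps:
$p{\left(a \right)} = -8 + 4 a$
$\frac{b - p{\left(-38 \right)}}{-1710} - \frac{2788}{-2135} = \frac{137 - \left(-8 + 4 \left(-38\right)\right)}{-1710} - \frac{2788}{-2135} = \left(137 - \left(-8 - 152\right)\right) \left(- \frac{1}{1710}\right) - - \frac{2788}{2135} = \left(137 - -160\right) \left(- \frac{1}{1710}\right) + \frac{2788}{2135} = \left(137 + 160\right) \left(- \frac{1}{1710}\right) + \frac{2788}{2135} = 297 \left(- \frac{1}{1710}\right) + \frac{2788}{2135} = - \frac{33}{190} + \frac{2788}{2135} = \frac{91853}{81130}$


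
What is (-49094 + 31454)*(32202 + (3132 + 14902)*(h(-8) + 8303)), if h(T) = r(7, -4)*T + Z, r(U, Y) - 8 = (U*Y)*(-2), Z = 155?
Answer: -2528347656240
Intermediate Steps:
r(U, Y) = 8 - 2*U*Y (r(U, Y) = 8 + (U*Y)*(-2) = 8 - 2*U*Y)
h(T) = 155 + 64*T (h(T) = (8 - 2*7*(-4))*T + 155 = (8 + 56)*T + 155 = 64*T + 155 = 155 + 64*T)
(-49094 + 31454)*(32202 + (3132 + 14902)*(h(-8) + 8303)) = (-49094 + 31454)*(32202 + (3132 + 14902)*((155 + 64*(-8)) + 8303)) = -17640*(32202 + 18034*((155 - 512) + 8303)) = -17640*(32202 + 18034*(-357 + 8303)) = -17640*(32202 + 18034*7946) = -17640*(32202 + 143298164) = -17640*143330366 = -2528347656240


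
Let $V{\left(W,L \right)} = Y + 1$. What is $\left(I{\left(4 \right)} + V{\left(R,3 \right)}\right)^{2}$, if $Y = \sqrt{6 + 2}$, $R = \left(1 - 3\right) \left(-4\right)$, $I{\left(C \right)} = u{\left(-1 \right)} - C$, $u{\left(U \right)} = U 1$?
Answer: $24 - 16 \sqrt{2} \approx 1.3726$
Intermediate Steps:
$u{\left(U \right)} = U$
$I{\left(C \right)} = -1 - C$
$R = 8$ ($R = \left(-2\right) \left(-4\right) = 8$)
$Y = 2 \sqrt{2}$ ($Y = \sqrt{8} = 2 \sqrt{2} \approx 2.8284$)
$V{\left(W,L \right)} = 1 + 2 \sqrt{2}$ ($V{\left(W,L \right)} = 2 \sqrt{2} + 1 = 1 + 2 \sqrt{2}$)
$\left(I{\left(4 \right)} + V{\left(R,3 \right)}\right)^{2} = \left(\left(-1 - 4\right) + \left(1 + 2 \sqrt{2}\right)\right)^{2} = \left(-5 + \left(1 + 2 \sqrt{2}\right)\right)^{2} = \left(-4 + 2 \sqrt{2}\right)^{2}$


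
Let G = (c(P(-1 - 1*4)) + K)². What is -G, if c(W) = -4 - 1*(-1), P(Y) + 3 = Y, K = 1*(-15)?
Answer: -324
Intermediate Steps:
K = -15
P(Y) = -3 + Y
c(W) = -3 (c(W) = -4 + 1 = -3)
G = 324 (G = (-3 - 15)² = (-18)² = 324)
-G = -1*324 = -324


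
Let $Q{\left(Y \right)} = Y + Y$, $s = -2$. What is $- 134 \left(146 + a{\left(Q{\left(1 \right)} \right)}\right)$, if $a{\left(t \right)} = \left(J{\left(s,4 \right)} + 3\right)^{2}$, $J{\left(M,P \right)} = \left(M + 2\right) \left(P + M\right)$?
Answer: $-20770$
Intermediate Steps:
$J{\left(M,P \right)} = \left(2 + M\right) \left(M + P\right)$
$Q{\left(Y \right)} = 2 Y$
$a{\left(t \right)} = 9$ ($a{\left(t \right)} = \left(\left(\left(-2\right)^{2} + 2 \left(-2\right) + 2 \cdot 4 - 8\right) + 3\right)^{2} = \left(\left(4 - 4 + 8 - 8\right) + 3\right)^{2} = \left(0 + 3\right)^{2} = 3^{2} = 9$)
$- 134 \left(146 + a{\left(Q{\left(1 \right)} \right)}\right) = - 134 \left(146 + 9\right) = \left(-134\right) 155 = -20770$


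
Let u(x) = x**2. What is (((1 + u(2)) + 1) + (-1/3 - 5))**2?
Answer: 4/9 ≈ 0.44444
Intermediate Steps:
(((1 + u(2)) + 1) + (-1/3 - 5))**2 = (((1 + 2**2) + 1) + (-1/3 - 5))**2 = (((1 + 4) + 1) + ((1/3)*(-1) - 5))**2 = ((5 + 1) + (-1/3 - 5))**2 = (6 - 16/3)**2 = (2/3)**2 = 4/9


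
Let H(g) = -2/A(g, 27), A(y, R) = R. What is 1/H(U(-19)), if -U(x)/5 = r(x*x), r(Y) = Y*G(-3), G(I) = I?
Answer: -27/2 ≈ -13.500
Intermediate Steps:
r(Y) = -3*Y (r(Y) = Y*(-3) = -3*Y)
U(x) = 15*x² (U(x) = -(-15)*x*x = -(-15)*x² = 15*x²)
H(g) = -2/27
1/H(U(-19)) = 1/(-2/27) = -27/2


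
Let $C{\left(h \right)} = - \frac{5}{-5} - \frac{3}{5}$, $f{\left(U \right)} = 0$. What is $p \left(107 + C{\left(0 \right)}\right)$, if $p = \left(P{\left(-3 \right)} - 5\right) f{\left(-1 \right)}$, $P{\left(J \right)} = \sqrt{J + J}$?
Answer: $0$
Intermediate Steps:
$P{\left(J \right)} = \sqrt{2} \sqrt{J}$ ($P{\left(J \right)} = \sqrt{2 J} = \sqrt{2} \sqrt{J}$)
$C{\left(h \right)} = \frac{2}{5}$ ($C{\left(h \right)} = \left(-5\right) \left(- \frac{1}{5}\right) - \frac{3}{5} = 1 - \frac{3}{5} = \frac{2}{5}$)
$p = 0$ ($p = \left(\sqrt{2} \sqrt{-3} - 5\right) 0 = \left(\sqrt{2} i \sqrt{3} - 5\right) 0 = \left(i \sqrt{6} - 5\right) 0 = \left(-5 + i \sqrt{6}\right) 0 = 0$)
$p \left(107 + C{\left(0 \right)}\right) = 0 \left(107 + \frac{2}{5}\right) = 0 \cdot \frac{537}{5} = 0$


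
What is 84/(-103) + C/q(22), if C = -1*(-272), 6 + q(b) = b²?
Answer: -6068/24617 ≈ -0.24650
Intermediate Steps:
q(b) = -6 + b²
C = 272
84/(-103) + C/q(22) = 84/(-103) + 272/(-6 + 22²) = 84*(-1/103) + 272/(-6 + 484) = -84/103 + 272/478 = -84/103 + 272*(1/478) = -84/103 + 136/239 = -6068/24617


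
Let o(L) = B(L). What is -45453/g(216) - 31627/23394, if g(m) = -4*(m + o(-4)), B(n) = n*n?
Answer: 516988813/10854816 ≈ 47.628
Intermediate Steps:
B(n) = n²
o(L) = L²
g(m) = -64 - 4*m (g(m) = -4*(m + (-4)²) = -4*(m + 16) = -4*(16 + m) = -64 - 4*m)
-45453/g(216) - 31627/23394 = -45453/(-64 - 4*216) - 31627/23394 = -45453/(-64 - 864) - 31627*1/23394 = -45453/(-928) - 31627/23394 = -45453*(-1/928) - 31627/23394 = 45453/928 - 31627/23394 = 516988813/10854816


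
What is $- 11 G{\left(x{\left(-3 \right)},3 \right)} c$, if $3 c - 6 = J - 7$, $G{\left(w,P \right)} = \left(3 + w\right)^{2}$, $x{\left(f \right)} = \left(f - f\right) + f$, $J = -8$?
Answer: $0$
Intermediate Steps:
$x{\left(f \right)} = f$ ($x{\left(f \right)} = 0 + f = f$)
$c = -3$ ($c = 2 + \frac{-8 - 7}{3} = 2 + \frac{1}{3} \left(-15\right) = 2 - 5 = -3$)
$- 11 G{\left(x{\left(-3 \right)},3 \right)} c = - 11 \left(3 - 3\right)^{2} \left(-3\right) = - 11 \cdot 0^{2} \left(-3\right) = \left(-11\right) 0 \left(-3\right) = 0 \left(-3\right) = 0$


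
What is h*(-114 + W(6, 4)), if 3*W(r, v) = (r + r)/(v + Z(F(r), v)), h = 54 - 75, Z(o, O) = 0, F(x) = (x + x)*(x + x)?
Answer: 2373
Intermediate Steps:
F(x) = 4*x² (F(x) = (2*x)*(2*x) = 4*x²)
h = -21
W(r, v) = 2*r/(3*v) (W(r, v) = ((r + r)/(v + 0))/3 = ((2*r)/v)/3 = (2*r/v)/3 = 2*r/(3*v))
h*(-114 + W(6, 4)) = -21*(-114 + (⅔)*6/4) = -21*(-114 + (⅔)*6*(¼)) = -21*(-114 + 1) = -21*(-113) = 2373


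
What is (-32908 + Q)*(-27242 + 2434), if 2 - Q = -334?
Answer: 808046176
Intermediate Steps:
Q = 336 (Q = 2 - 1*(-334) = 2 + 334 = 336)
(-32908 + Q)*(-27242 + 2434) = (-32908 + 336)*(-27242 + 2434) = -32572*(-24808) = 808046176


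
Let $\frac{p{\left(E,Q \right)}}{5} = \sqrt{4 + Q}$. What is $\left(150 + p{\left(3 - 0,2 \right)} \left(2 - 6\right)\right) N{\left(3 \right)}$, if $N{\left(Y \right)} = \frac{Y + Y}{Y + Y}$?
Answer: $150 - 20 \sqrt{6} \approx 101.01$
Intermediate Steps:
$p{\left(E,Q \right)} = 5 \sqrt{4 + Q}$
$N{\left(Y \right)} = 1$ ($N{\left(Y \right)} = \frac{2 Y}{2 Y} = 2 Y \frac{1}{2 Y} = 1$)
$\left(150 + p{\left(3 - 0,2 \right)} \left(2 - 6\right)\right) N{\left(3 \right)} = \left(150 + 5 \sqrt{4 + 2} \left(2 - 6\right)\right) 1 = \left(150 + 5 \sqrt{6} \left(-4\right)\right) 1 = \left(150 - 20 \sqrt{6}\right) 1 = 150 - 20 \sqrt{6}$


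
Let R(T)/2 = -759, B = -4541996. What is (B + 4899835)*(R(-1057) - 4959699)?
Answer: -1775316930063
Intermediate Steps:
R(T) = -1518 (R(T) = 2*(-759) = -1518)
(B + 4899835)*(R(-1057) - 4959699) = (-4541996 + 4899835)*(-1518 - 4959699) = 357839*(-4961217) = -1775316930063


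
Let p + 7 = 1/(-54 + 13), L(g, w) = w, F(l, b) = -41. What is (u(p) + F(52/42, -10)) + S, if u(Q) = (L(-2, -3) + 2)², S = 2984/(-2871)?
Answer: -117824/2871 ≈ -41.039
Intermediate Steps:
p = -288/41 (p = -7 + 1/(-54 + 13) = -7 + 1/(-41) = -7 - 1/41 = -288/41 ≈ -7.0244)
S = -2984/2871 (S = 2984*(-1/2871) = -2984/2871 ≈ -1.0394)
u(Q) = 1 (u(Q) = (-3 + 2)² = (-1)² = 1)
(u(p) + F(52/42, -10)) + S = (1 - 41) - 2984/2871 = -40 - 2984/2871 = -117824/2871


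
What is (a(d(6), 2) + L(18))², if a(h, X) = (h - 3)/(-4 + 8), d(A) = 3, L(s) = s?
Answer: 324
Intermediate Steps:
a(h, X) = -¾ + h/4 (a(h, X) = (-3 + h)/4 = (-3 + h)*(¼) = -¾ + h/4)
(a(d(6), 2) + L(18))² = ((-¾ + (¼)*3) + 18)² = ((-¾ + ¾) + 18)² = (0 + 18)² = 18² = 324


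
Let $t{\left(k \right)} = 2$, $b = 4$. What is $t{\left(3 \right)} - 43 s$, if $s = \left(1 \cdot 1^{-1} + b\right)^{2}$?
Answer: $-1073$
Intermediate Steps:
$s = 25$ ($s = \left(1 \cdot 1^{-1} + 4\right)^{2} = \left(1 \cdot 1 + 4\right)^{2} = \left(1 + 4\right)^{2} = 5^{2} = 25$)
$t{\left(3 \right)} - 43 s = 2 - 1075 = -1073$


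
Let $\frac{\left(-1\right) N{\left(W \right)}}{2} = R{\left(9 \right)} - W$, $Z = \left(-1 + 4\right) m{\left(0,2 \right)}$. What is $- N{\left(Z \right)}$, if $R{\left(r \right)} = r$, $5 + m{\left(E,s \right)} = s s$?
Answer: $24$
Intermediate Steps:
$m{\left(E,s \right)} = -5 + s^{2}$ ($m{\left(E,s \right)} = -5 + s s = -5 + s^{2}$)
$Z = -3$ ($Z = \left(-1 + 4\right) \left(-5 + 2^{2}\right) = 3 \left(-5 + 4\right) = 3 \left(-1\right) = -3$)
$N{\left(W \right)} = -18 + 2 W$ ($N{\left(W \right)} = - 2 \left(9 - W\right) = -18 + 2 W$)
$- N{\left(Z \right)} = - (-18 + 2 \left(-3\right)) = - (-18 - 6) = \left(-1\right) \left(-24\right) = 24$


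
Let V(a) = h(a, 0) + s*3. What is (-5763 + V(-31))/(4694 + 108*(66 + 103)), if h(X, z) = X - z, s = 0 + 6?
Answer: -2888/11473 ≈ -0.25172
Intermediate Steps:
s = 6
V(a) = 18 + a (V(a) = (a - 1*0) + 6*3 = (a + 0) + 18 = a + 18 = 18 + a)
(-5763 + V(-31))/(4694 + 108*(66 + 103)) = (-5763 + (18 - 31))/(4694 + 108*(66 + 103)) = (-5763 - 13)/(4694 + 108*169) = -5776/(4694 + 18252) = -5776/22946 = -5776*1/22946 = -2888/11473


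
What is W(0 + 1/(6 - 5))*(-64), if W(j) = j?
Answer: -64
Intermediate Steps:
W(0 + 1/(6 - 5))*(-64) = (0 + 1/(6 - 5))*(-64) = (0 + 1/1)*(-64) = (0 + 1)*(-64) = 1*(-64) = -64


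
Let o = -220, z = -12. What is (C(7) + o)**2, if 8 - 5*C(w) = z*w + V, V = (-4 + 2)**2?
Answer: 1024144/25 ≈ 40966.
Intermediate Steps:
V = 4 (V = (-2)**2 = 4)
C(w) = 4/5 + 12*w/5 (C(w) = 8/5 - (-12*w + 4)/5 = 8/5 - (4 - 12*w)/5 = 8/5 + (-4/5 + 12*w/5) = 4/5 + 12*w/5)
(C(7) + o)**2 = ((4/5 + (12/5)*7) - 220)**2 = ((4/5 + 84/5) - 220)**2 = (88/5 - 220)**2 = (-1012/5)**2 = 1024144/25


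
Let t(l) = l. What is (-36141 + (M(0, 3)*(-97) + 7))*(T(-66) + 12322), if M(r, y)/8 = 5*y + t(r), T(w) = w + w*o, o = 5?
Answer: -569752724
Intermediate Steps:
T(w) = 6*w (T(w) = w + w*5 = w + 5*w = 6*w)
M(r, y) = 8*r + 40*y (M(r, y) = 8*(5*y + r) = 8*(r + 5*y) = 8*r + 40*y)
(-36141 + (M(0, 3)*(-97) + 7))*(T(-66) + 12322) = (-36141 + ((8*0 + 40*3)*(-97) + 7))*(6*(-66) + 12322) = (-36141 + ((0 + 120)*(-97) + 7))*(-396 + 12322) = (-36141 + (120*(-97) + 7))*11926 = (-36141 + (-11640 + 7))*11926 = (-36141 - 11633)*11926 = -47774*11926 = -569752724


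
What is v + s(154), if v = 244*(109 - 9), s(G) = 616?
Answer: 25016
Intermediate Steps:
v = 24400 (v = 244*100 = 24400)
v + s(154) = 24400 + 616 = 25016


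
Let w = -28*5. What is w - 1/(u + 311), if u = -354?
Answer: -6019/43 ≈ -139.98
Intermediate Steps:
w = -140
w - 1/(u + 311) = -140 - 1/(-354 + 311) = -140 - 1/(-43) = -140 - 1*(-1/43) = -140 + 1/43 = -6019/43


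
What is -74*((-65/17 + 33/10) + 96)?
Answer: -600547/85 ≈ -7065.3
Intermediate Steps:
-74*((-65/17 + 33/10) + 96) = -74*(-89/170 + 96) = -74*16231/170 = -600547/85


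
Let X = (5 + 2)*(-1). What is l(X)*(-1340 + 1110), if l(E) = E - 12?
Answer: 4370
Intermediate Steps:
X = -7 (X = 7*(-1) = -7)
l(E) = -12 + E
l(X)*(-1340 + 1110) = (-12 - 7)*(-1340 + 1110) = -19*(-230) = 4370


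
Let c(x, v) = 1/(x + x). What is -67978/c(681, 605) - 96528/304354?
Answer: -14089465248636/152177 ≈ -9.2586e+7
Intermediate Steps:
c(x, v) = 1/(2*x)
-67978/c(681, 605) - 96528/304354 = -67978/((1/2)/681) - 96528/304354 = -67978/((1/2)*(1/681)) - 96528*1/304354 = -67978/1/1362 - 48264/152177 = -67978*1362 - 48264/152177 = -92586036 - 48264/152177 = -14089465248636/152177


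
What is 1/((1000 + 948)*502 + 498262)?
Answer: 1/1476158 ≈ 6.7743e-7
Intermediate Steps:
1/((1000 + 948)*502 + 498262) = 1/(1948*502 + 498262) = 1/(977896 + 498262) = 1/1476158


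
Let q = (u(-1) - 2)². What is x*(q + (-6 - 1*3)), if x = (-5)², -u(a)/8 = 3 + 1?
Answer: 28675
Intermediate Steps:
u(a) = -32 (u(a) = -8*(3 + 1) = -8*4 = -32)
q = 1156 (q = (-32 - 2)² = (-34)² = 1156)
x = 25
x*(q + (-6 - 1*3)) = 25*(1156 + (-6 - 1*3)) = 25*(1156 + (-6 - 3)) = 25*(1156 - 9) = 25*1147 = 28675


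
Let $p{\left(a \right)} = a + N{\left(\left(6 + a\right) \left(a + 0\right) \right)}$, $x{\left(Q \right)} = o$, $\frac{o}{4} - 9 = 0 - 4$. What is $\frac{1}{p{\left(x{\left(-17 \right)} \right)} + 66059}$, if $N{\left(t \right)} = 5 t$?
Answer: $\frac{1}{68679} \approx 1.456 \cdot 10^{-5}$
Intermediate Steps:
$o = 20$ ($o = 36 + 4 \left(0 - 4\right) = 36 + 4 \left(-4\right) = 36 - 16 = 20$)
$x{\left(Q \right)} = 20$
$p{\left(a \right)} = a + 5 a \left(6 + a\right)$ ($p{\left(a \right)} = a + 5 \left(6 + a\right) \left(a + 0\right) = a + 5 \left(6 + a\right) a = a + 5 a \left(6 + a\right)$)
$\frac{1}{p{\left(x{\left(-17 \right)} \right)} + 66059} = \frac{1}{20 \left(31 + 5 \cdot 20\right) + 66059} = \frac{1}{20 \left(31 + 100\right) + 66059} = \frac{1}{20 \cdot 131 + 66059} = \frac{1}{2620 + 66059} = \frac{1}{68679}$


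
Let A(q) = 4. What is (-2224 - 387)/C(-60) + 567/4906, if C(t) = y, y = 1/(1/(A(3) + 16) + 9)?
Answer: -1159260053/49060 ≈ -23629.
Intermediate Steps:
y = 20/181 (y = 1/(1/(4 + 16) + 9) = 1/(1/20 + 9) = 1/(181/20) = 20/181 ≈ 0.11050)
C(t) = 20/181
(-2224 - 387)/C(-60) + 567/4906 = (-2224 - 387)/(20/181) + 567/4906 = -2611*181/20 + 567*(1/4906) = -472591/20 + 567/4906 = -1159260053/49060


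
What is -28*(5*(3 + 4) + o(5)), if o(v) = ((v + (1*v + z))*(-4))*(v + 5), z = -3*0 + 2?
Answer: 12460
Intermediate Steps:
z = 2 (z = 0 + 2 = 2)
o(v) = (-8 - 8*v)*(5 + v) (o(v) = ((v + (1*v + 2))*(-4))*(v + 5) = ((v + (v + 2))*(-4))*(5 + v) = ((v + (2 + v))*(-4))*(5 + v) = ((2 + 2*v)*(-4))*(5 + v) = (-8 - 8*v)*(5 + v))
-28*(5*(3 + 4) + o(5)) = -28*(5*(3 + 4) + (-40 - 48*5 - 8*5²)) = -28*(5*7 + (-40 - 240 - 8*25)) = -28*(35 + (-40 - 240 - 200)) = -28*(35 - 480) = -28*(-445) = 12460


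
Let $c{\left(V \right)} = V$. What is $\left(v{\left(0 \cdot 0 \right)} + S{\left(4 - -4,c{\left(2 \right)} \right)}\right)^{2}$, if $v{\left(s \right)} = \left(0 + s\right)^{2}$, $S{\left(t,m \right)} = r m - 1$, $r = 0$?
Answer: $1$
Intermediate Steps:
$S{\left(t,m \right)} = -1$ ($S{\left(t,m \right)} = 0 m - 1 = 0 - 1 = -1$)
$v{\left(s \right)} = s^{2}$
$\left(v{\left(0 \cdot 0 \right)} + S{\left(4 - -4,c{\left(2 \right)} \right)}\right)^{2} = \left(\left(0 \cdot 0\right)^{2} - 1\right)^{2} = \left(0^{2} - 1\right)^{2} = \left(0 - 1\right)^{2} = \left(-1\right)^{2} = 1$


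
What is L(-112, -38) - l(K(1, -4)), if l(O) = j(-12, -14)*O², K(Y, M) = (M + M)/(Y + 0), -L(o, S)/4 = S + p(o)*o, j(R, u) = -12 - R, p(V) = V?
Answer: -50024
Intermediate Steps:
L(o, S) = -4*S - 4*o² (L(o, S) = -4*(S + o*o) = -4*(S + o²) = -4*S - 4*o²)
K(Y, M) = 2*M/Y (K(Y, M) = (2*M)/Y = 2*M/Y)
l(O) = 0 (l(O) = (-12 - 1*(-12))*O² = (-12 + 12)*O² = 0*O² = 0)
L(-112, -38) - l(K(1, -4)) = (-4*(-38) - 4*(-112)²) - 1*0 = (152 - 4*12544) + 0 = (152 - 50176) + 0 = -50024 + 0 = -50024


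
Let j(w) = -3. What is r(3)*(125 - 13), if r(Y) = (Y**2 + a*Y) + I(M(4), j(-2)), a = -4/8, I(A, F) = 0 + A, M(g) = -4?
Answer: 392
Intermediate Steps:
I(A, F) = A
a = -1/2 (a = -4*1/8 = -1/2 ≈ -0.50000)
r(Y) = -4 + Y**2 - Y/2 (r(Y) = (Y**2 - Y/2) - 4 = -4 + Y**2 - Y/2)
r(3)*(125 - 13) = (-4 + 3**2 - 1/2*3)*(125 - 13) = (-4 + 9 - 3/2)*112 = (7/2)*112 = 392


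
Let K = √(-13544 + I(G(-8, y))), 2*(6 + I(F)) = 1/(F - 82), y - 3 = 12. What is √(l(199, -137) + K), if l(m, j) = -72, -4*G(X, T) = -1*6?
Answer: √(-1866312 + 161*I*√351229711)/161 ≈ 5.6953 + 10.219*I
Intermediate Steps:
y = 15 (y = 3 + 12 = 15)
G(X, T) = 3/2 (G(X, T) = -(-1)*6/4 = -¼*(-6) = 3/2)
I(F) = -6 + 1/(2*(-82 + F)) (I(F) = -6 + 1/(2*(F - 82)) = -6 + 1/(2*(-82 + F)))
K = I*√351229711/161 (K = √(-13544 + (985 - 12*3/2)/(2*(-82 + 3/2))) = √(-13544 + (985 - 18)/(2*(-161/2))) = √(-13544 + (½)*(-2/161)*967) = √(-13544 - 967/161) = √(-2181551/161) = I*√351229711/161 ≈ 116.4*I)
√(l(199, -137) + K) = √(-72 + I*√351229711/161)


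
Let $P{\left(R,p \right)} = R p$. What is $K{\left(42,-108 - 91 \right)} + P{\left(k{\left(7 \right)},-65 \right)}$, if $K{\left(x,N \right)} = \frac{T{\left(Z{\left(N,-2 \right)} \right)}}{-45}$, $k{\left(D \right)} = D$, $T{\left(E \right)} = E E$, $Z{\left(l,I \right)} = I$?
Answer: $- \frac{20479}{45} \approx -455.09$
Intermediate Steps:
$T{\left(E \right)} = E^{2}$
$K{\left(x,N \right)} = - \frac{4}{45}$ ($K{\left(x,N \right)} = \frac{\left(-2\right)^{2}}{-45} = 4 \left(- \frac{1}{45}\right) = - \frac{4}{45}$)
$K{\left(42,-108 - 91 \right)} + P{\left(k{\left(7 \right)},-65 \right)} = - \frac{4}{45} + 7 \left(-65\right) = - \frac{4}{45} - 455 = - \frac{20479}{45}$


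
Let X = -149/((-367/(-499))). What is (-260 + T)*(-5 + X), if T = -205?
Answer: 35426490/367 ≈ 96530.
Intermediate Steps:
X = -74351/367 (X = -149/((-367*(-1/499))) = -149/367/499 = -149*499/367 = -74351/367 ≈ -202.59)
(-260 + T)*(-5 + X) = (-260 - 205)*(-5 - 74351/367) = -465*(-76186/367) = 35426490/367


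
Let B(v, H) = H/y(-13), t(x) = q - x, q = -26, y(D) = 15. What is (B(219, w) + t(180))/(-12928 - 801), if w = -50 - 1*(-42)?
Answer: 3098/205935 ≈ 0.015044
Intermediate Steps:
w = -8 (w = -50 + 42 = -8)
t(x) = -26 - x
B(v, H) = H/15
(B(219, w) + t(180))/(-12928 - 801) = ((1/15)*(-8) + (-26 - 1*180))/(-12928 - 801) = (-8/15 + (-26 - 180))/(-13729) = (-8/15 - 206)*(-1/13729) = -3098/15*(-1/13729) = 3098/205935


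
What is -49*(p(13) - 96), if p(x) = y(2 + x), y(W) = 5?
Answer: 4459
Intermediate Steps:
p(x) = 5
-49*(p(13) - 96) = -49*(5 - 96) = -49*(-91) = 4459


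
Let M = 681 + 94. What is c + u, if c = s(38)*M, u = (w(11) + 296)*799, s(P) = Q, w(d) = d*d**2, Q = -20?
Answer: 1284473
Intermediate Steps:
w(d) = d**3
s(P) = -20
M = 775
u = 1299973 (u = (11**3 + 296)*799 = (1331 + 296)*799 = 1627*799 = 1299973)
c = -15500 (c = -20*775 = -15500)
c + u = -15500 + 1299973 = 1284473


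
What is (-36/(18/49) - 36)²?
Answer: 17956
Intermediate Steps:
(-36/(18/49) - 36)² = (-36/(18*(1/49)) - 36)² = (-36/18/49 - 36)² = (-36*49/18 - 36)² = (-98 - 36)² = (-134)² = 17956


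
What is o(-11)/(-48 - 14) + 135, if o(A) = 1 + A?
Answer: 4190/31 ≈ 135.16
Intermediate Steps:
o(-11)/(-48 - 14) + 135 = (1 - 11)/(-48 - 14) + 135 = -10/(-62) + 135 = -1/62*(-10) + 135 = 5/31 + 135 = 4190/31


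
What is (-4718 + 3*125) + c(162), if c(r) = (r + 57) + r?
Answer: -3962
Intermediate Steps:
c(r) = 57 + 2*r (c(r) = (57 + r) + r = 57 + 2*r)
(-4718 + 3*125) + c(162) = (-4718 + 3*125) + (57 + 2*162) = (-4718 + 375) + (57 + 324) = -4343 + 381 = -3962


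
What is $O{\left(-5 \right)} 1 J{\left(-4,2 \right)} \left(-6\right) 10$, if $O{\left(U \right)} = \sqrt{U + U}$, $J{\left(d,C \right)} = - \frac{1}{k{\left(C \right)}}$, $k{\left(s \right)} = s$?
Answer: $30 i \sqrt{10} \approx 94.868 i$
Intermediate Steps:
$J{\left(d,C \right)} = - \frac{1}{C}$
$O{\left(U \right)} = \sqrt{2} \sqrt{U}$ ($O{\left(U \right)} = \sqrt{2 U} = \sqrt{2} \sqrt{U}$)
$O{\left(-5 \right)} 1 J{\left(-4,2 \right)} \left(-6\right) 10 = \sqrt{2} \sqrt{-5} \cdot 1 \left(- \frac{1}{2}\right) \left(-6\right) 10 = \sqrt{2} i \sqrt{5} \cdot 1 \left(\left(-1\right) \frac{1}{2}\right) \left(-6\right) 10 = i \sqrt{10} \cdot 1 \left(- \frac{1}{2}\right) \left(-6\right) 10 = i \sqrt{10} \left(- \frac{1}{2}\right) \left(-6\right) 10 = - \frac{i \sqrt{10}}{2} \left(-6\right) 10 = 3 i \sqrt{10} \cdot 10 = 30 i \sqrt{10}$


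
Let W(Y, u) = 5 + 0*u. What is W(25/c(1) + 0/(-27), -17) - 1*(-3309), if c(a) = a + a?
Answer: 3314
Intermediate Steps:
c(a) = 2*a
W(Y, u) = 5 (W(Y, u) = 5 + 0 = 5)
W(25/c(1) + 0/(-27), -17) - 1*(-3309) = 5 - 1*(-3309) = 5 + 3309 = 3314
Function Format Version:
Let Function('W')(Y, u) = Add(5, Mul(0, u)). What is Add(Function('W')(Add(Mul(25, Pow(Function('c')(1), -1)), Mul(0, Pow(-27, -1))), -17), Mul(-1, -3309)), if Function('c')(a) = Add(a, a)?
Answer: 3314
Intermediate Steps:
Function('c')(a) = Mul(2, a)
Function('W')(Y, u) = 5 (Function('W')(Y, u) = Add(5, 0) = 5)
Add(Function('W')(Add(Mul(25, Pow(Function('c')(1), -1)), Mul(0, Pow(-27, -1))), -17), Mul(-1, -3309)) = Add(5, Mul(-1, -3309)) = Add(5, 3309) = 3314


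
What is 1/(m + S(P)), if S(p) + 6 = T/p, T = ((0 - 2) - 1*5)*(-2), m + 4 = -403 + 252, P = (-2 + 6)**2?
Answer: -8/1281 ≈ -0.0062451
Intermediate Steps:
P = 16 (P = 4**2 = 16)
m = -155 (m = -4 + (-403 + 252) = -4 - 151 = -155)
T = 14 (T = (-2 - 5)*(-2) = -7*(-2) = 14)
S(p) = -6 + 14/p
1/(m + S(P)) = 1/(-155 + (-6 + 14/16)) = 1/(-155 + (-6 + 14*(1/16))) = 1/(-155 + (-6 + 7/8)) = 1/(-155 - 41/8) = 1/(-1281/8) = -8/1281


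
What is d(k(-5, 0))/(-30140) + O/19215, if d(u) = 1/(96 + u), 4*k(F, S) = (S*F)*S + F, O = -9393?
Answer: -1788281324/3658234965 ≈ -0.48884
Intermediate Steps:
k(F, S) = F/4 + F*S²/4 (k(F, S) = ((S*F)*S + F)/4 = ((F*S)*S + F)/4 = (F*S² + F)/4 = (F + F*S²)/4 = F/4 + F*S²/4)
d(k(-5, 0))/(-30140) + O/19215 = 1/((96 + (¼)*(-5)*(1 + 0²))*(-30140)) - 9393/19215 = -1/30140/(96 + (¼)*(-5)*(1 + 0)) - 9393*1/19215 = -1/30140/(96 + (¼)*(-5)*1) - 3131/6405 = -1/30140/(96 - 5/4) - 3131/6405 = -1/30140/(379/4) - 3131/6405 = (4/379)*(-1/30140) - 3131/6405 = -1/2855765 - 3131/6405 = -1788281324/3658234965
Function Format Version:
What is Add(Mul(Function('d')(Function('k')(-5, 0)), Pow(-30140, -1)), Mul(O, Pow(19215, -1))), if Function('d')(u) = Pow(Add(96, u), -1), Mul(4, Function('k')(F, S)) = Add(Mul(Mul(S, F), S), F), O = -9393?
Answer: Rational(-1788281324, 3658234965) ≈ -0.48884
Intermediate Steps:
Function('k')(F, S) = Add(Mul(Rational(1, 4), F), Mul(Rational(1, 4), F, Pow(S, 2))) (Function('k')(F, S) = Mul(Rational(1, 4), Add(Mul(Mul(S, F), S), F)) = Mul(Rational(1, 4), Add(Mul(Mul(F, S), S), F)) = Mul(Rational(1, 4), Add(Mul(F, Pow(S, 2)), F)) = Mul(Rational(1, 4), Add(F, Mul(F, Pow(S, 2)))) = Add(Mul(Rational(1, 4), F), Mul(Rational(1, 4), F, Pow(S, 2))))
Add(Mul(Function('d')(Function('k')(-5, 0)), Pow(-30140, -1)), Mul(O, Pow(19215, -1))) = Add(Mul(Pow(Add(96, Mul(Rational(1, 4), -5, Add(1, Pow(0, 2)))), -1), Pow(-30140, -1)), Mul(-9393, Pow(19215, -1))) = Add(Mul(Pow(Add(96, Mul(Rational(1, 4), -5, Add(1, 0))), -1), Rational(-1, 30140)), Mul(-9393, Rational(1, 19215))) = Add(Mul(Pow(Add(96, Mul(Rational(1, 4), -5, 1)), -1), Rational(-1, 30140)), Rational(-3131, 6405)) = Add(Mul(Pow(Add(96, Rational(-5, 4)), -1), Rational(-1, 30140)), Rational(-3131, 6405)) = Add(Mul(Pow(Rational(379, 4), -1), Rational(-1, 30140)), Rational(-3131, 6405)) = Add(Mul(Rational(4, 379), Rational(-1, 30140)), Rational(-3131, 6405)) = Add(Rational(-1, 2855765), Rational(-3131, 6405)) = Rational(-1788281324, 3658234965)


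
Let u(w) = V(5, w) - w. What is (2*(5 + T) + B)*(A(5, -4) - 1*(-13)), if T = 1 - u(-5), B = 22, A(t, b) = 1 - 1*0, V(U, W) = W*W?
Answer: -364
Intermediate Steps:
V(U, W) = W²
A(t, b) = 1 (A(t, b) = 1 + 0 = 1)
u(w) = w² - w
T = -29 (T = 1 - (-5)*(-1 - 5) = 1 - (-5)*(-6) = 1 - 1*30 = 1 - 30 = -29)
(2*(5 + T) + B)*(A(5, -4) - 1*(-13)) = (2*(5 - 29) + 22)*(1 - 1*(-13)) = (2*(-24) + 22)*(1 + 13) = (-48 + 22)*14 = -26*14 = -364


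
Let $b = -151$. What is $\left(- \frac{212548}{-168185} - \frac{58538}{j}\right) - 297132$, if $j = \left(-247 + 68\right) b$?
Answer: $- \frac{1350728247810818}{4545872365} \approx -2.9713 \cdot 10^{5}$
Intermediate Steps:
$j = 27029$ ($j = \left(-247 + 68\right) \left(-151\right) = \left(-179\right) \left(-151\right) = 27029$)
$\left(- \frac{212548}{-168185} - \frac{58538}{j}\right) - 297132 = \left(- \frac{212548}{-168185} - \frac{58538}{27029}\right) - 297132 = \left(\left(-212548\right) \left(- \frac{1}{168185}\right) - \frac{58538}{27029}\right) - 297132 = \left(\frac{212548}{168185} - \frac{58538}{27029}\right) - 297132 = - \frac{4100253638}{4545872365} - 297132 = - \frac{1350728247810818}{4545872365}$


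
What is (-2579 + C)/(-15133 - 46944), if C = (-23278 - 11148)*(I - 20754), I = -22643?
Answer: -1493982543/62077 ≈ -24067.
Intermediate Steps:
C = 1493985122 (C = (-23278 - 11148)*(-22643 - 20754) = -34426*(-43397) = 1493985122)
(-2579 + C)/(-15133 - 46944) = (-2579 + 1493985122)/(-15133 - 46944) = 1493982543/(-62077) = 1493982543*(-1/62077) = -1493982543/62077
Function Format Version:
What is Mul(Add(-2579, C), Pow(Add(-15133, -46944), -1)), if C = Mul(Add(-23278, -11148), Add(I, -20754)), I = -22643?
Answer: Rational(-1493982543, 62077) ≈ -24067.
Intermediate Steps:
C = 1493985122 (C = Mul(Add(-23278, -11148), Add(-22643, -20754)) = Mul(-34426, -43397) = 1493985122)
Mul(Add(-2579, C), Pow(Add(-15133, -46944), -1)) = Mul(Add(-2579, 1493985122), Pow(Add(-15133, -46944), -1)) = Mul(1493982543, Pow(-62077, -1)) = Mul(1493982543, Rational(-1, 62077)) = Rational(-1493982543, 62077)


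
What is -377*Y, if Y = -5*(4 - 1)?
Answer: 5655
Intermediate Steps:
Y = -15 (Y = -5*3 = -15)
-377*Y = -377*(-15) = 5655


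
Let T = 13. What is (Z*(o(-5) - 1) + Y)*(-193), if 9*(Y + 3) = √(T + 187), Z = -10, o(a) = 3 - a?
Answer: 14089 - 1930*√2/9 ≈ 13786.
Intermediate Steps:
Y = -3 + 10*√2/9 (Y = -3 + √(13 + 187)/9 = -3 + √200/9 = -3 + (10*√2)/9 = -3 + 10*√2/9 ≈ -1.4287)
(Z*(o(-5) - 1) + Y)*(-193) = (-10*((3 - 1*(-5)) - 1) + (-3 + 10*√2/9))*(-193) = (-10*((3 + 5) - 1) + (-3 + 10*√2/9))*(-193) = (-10*(8 - 1) + (-3 + 10*√2/9))*(-193) = (-10*7 + (-3 + 10*√2/9))*(-193) = (-70 + (-3 + 10*√2/9))*(-193) = (-73 + 10*√2/9)*(-193) = 14089 - 1930*√2/9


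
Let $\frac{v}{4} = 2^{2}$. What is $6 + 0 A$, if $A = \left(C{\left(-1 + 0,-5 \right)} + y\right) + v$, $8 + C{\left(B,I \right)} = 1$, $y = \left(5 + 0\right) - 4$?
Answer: $6$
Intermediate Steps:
$y = 1$ ($y = 5 - 4 = 1$)
$C{\left(B,I \right)} = -7$ ($C{\left(B,I \right)} = -8 + 1 = -7$)
$v = 16$ ($v = 4 \cdot 2^{2} = 4 \cdot 4 = 16$)
$A = 10$ ($A = \left(-7 + 1\right) + 16 = -6 + 16 = 10$)
$6 + 0 A = 6 + 0 \cdot 10 = 6 + 0 = 6$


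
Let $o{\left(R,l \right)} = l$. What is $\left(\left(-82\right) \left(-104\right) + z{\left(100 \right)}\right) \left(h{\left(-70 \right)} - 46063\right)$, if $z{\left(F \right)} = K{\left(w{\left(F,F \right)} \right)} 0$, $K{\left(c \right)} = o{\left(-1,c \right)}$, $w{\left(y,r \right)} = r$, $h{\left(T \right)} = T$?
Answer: $-393422224$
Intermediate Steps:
$K{\left(c \right)} = c$
$z{\left(F \right)} = 0$ ($z{\left(F \right)} = F 0 = 0$)
$\left(\left(-82\right) \left(-104\right) + z{\left(100 \right)}\right) \left(h{\left(-70 \right)} - 46063\right) = \left(\left(-82\right) \left(-104\right) + 0\right) \left(-70 - 46063\right) = \left(8528 + 0\right) \left(-46133\right) = 8528 \left(-46133\right) = -393422224$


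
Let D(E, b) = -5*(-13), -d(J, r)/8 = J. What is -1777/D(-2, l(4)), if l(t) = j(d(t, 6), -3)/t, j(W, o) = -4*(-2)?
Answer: -1777/65 ≈ -27.338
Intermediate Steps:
d(J, r) = -8*J
j(W, o) = 8
l(t) = 8/t
D(E, b) = 65
-1777/D(-2, l(4)) = -1777/65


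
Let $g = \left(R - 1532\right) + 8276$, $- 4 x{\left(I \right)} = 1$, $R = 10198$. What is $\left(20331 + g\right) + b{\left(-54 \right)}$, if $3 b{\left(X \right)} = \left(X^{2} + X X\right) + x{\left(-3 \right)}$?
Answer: $\frac{470603}{12} \approx 39217.0$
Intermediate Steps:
$x{\left(I \right)} = - \frac{1}{4}$ ($x{\left(I \right)} = \left(- \frac{1}{4}\right) 1 = - \frac{1}{4}$)
$b{\left(X \right)} = - \frac{1}{12} + \frac{2 X^{2}}{3}$ ($b{\left(X \right)} = \frac{\left(X^{2} + X X\right) - \frac{1}{4}}{3} = \frac{\left(X^{2} + X^{2}\right) - \frac{1}{4}}{3} = \frac{2 X^{2} - \frac{1}{4}}{3} = \frac{- \frac{1}{4} + 2 X^{2}}{3} = - \frac{1}{12} + \frac{2 X^{2}}{3}$)
$g = 16942$ ($g = \left(10198 - 1532\right) + 8276 = 8666 + 8276 = 16942$)
$\left(20331 + g\right) + b{\left(-54 \right)} = \left(20331 + 16942\right) - \left(\frac{1}{12} - \frac{2 \left(-54\right)^{2}}{3}\right) = 37273 + \left(- \frac{1}{12} + \frac{2}{3} \cdot 2916\right) = 37273 + \left(- \frac{1}{12} + 1944\right) = 37273 + \frac{23327}{12} = \frac{470603}{12}$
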